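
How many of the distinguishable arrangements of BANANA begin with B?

With the first slot taken by B, it remains to arrange the other 5 letters (ANANA).
Those 5 letters have A appearing 3 times and N appearing twice, giving (5)!/(3!·2!) = 10.

10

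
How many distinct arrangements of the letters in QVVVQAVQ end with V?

With the last slot taken by V, it remains to arrange the other 7 letters (QVVQAVQ).
Those 7 letters have Q appearing 3 times and V appearing 3 times, giving (7)!/(3!·3!) = 140.

140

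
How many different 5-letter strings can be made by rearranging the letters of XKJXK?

Letter multiplicities in XKJXK: J×1, K×2, X×2.
Dividing 5! = 120 by 2!·2! = 4 for the repeated letters gives 30.

30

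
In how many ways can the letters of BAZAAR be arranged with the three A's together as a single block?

24

Treat the 3 copies of A as a single block. The multiset to arrange is then {AAA, B, R, Z}, 4 items in all.
All 4 items are distinct, so there are (4)! = 24 arrangements.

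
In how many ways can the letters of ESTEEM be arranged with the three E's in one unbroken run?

24

Treat the 3 copies of E as a single block. The multiset to arrange is then {EEE, M, S, T}, 4 items in all.
All 4 items are distinct, so there are (4)! = 24 arrangements.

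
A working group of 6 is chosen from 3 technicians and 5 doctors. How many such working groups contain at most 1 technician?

3

Split by how many technicians are chosen (0 through 1).
Sum: C(3,0)·C(5,6) + C(3,1)·C(5,5) = 0 + 3 = 3.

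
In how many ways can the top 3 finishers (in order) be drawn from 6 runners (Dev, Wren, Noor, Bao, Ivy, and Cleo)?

120

There are 6 choices for 1st place, 5 for 2nd, and 4 for 3rd.
That gives 6 × 5 × 4 = 120.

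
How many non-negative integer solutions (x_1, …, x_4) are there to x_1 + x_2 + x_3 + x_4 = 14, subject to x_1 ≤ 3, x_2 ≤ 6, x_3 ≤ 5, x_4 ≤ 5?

52

By stars and bars, unrestricted non-negative solutions to x_1+…+x_4 = 14 number C(14+3,3) = 680.
Subtract solutions that violate a single cap (substitute x_i' = x_i − (cap_i+1)): x_1 ≥ 4 gives C(13,3) = 286; x_2 ≥ 7 gives C(10,3) = 120; x_3 ≥ 6 gives C(11,3) = 165; x_4 ≥ 6 gives C(11,3) = 165. Together 736.
Add back pairs where two caps are both exceeded: 20 + 35 + 35 + 4 + 4 + 10 = 108.
By inclusion–exclusion the count is 680 − 736 + 108 = 52.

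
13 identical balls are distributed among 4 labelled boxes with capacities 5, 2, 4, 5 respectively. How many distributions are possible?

19

Ignoring the caps, the number of non-negative solutions to x_1+…+x_4 = 13 is C(16,3) = 560.
Subtract solutions that violate a single cap (substitute x_i' = x_i − (cap_i+1)): x_1 ≥ 6 gives C(10,3) = 120; x_2 ≥ 3 gives C(13,3) = 286; x_3 ≥ 5 gives C(11,3) = 165; x_4 ≥ 6 gives C(10,3) = 120. Together 691.
Add back pairs where two caps are both exceeded: 35 + 10 + 4 + 56 + 35 + 10 = 150.
By inclusion–exclusion the count is 560 − 691 + 150 = 19.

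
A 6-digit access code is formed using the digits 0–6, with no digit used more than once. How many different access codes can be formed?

This is a permutation of 6 out of 7: P(7,6) = 7!/1!.
7 × 6 × 5 × 4 × 3 × 2 = 5040.

5040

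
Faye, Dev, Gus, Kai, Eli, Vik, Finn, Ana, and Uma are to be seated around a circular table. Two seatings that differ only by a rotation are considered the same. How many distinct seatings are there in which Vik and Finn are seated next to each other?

Glue Vik and Finn into a block (2 internal orders). Seating 8 units around a circle gives (7)! arrangements.
So 2 × (7)! = 2 × 5040 = 10080.

10080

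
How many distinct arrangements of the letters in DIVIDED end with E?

With the last slot taken by E, it remains to arrange the other 6 letters (DIVIDD).
Those 6 letters have D appearing 3 times and I appearing twice, giving (6)!/(3!·2!) = 60.

60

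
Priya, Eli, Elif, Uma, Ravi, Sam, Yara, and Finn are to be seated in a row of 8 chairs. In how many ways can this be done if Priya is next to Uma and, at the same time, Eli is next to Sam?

Treat {Priya,Uma} as one block (2 orders) and {Eli,Sam} as another (2 orders).
That leaves 6 units to arrange: 2 × 2 × 6! = 4 × 720 = 2880.

2880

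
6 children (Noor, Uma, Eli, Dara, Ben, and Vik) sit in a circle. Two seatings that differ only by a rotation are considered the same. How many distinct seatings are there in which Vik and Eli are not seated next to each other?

Without the restriction there are (5)! = 120 seatings.
Seatings with Vik beside Eli: treat them as a block with 2 internal orders, giving 2 × (4)! = 48.
Subtracting, 120 − 48 = 72.

72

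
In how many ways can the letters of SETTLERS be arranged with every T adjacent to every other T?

1260

Treat the 2 copies of T as a single block. The multiset to arrange is then {TT, E, E, L, R, S, S}, 7 items in all.
That gives (7)!/(2!·2!) = 1260 arrangements.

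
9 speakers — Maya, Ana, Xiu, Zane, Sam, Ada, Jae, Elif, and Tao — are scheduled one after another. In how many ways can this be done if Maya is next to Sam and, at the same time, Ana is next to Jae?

Treat {Maya,Sam} as one block (2 orders) and {Ana,Jae} as another (2 orders).
That leaves 7 units to arrange: 2 × 2 × 7! = 4 × 5040 = 20160.

20160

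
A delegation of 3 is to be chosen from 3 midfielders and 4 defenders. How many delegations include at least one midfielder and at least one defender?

30

With no constraint there are C(7,3) = 35 possible selections.
Selections missing a whole group: no midfielders → C(4,3) = 4; no defenders → C(3,3) = 1.
Both groups omitted at once is impossible, so 35 − 5 = 30.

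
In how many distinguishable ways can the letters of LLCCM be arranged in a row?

30

LLCCM has 5 letters with C appearing twice and L appearing twice.
So there are 5! / (2!·2!) = 30 distinguishable arrangements.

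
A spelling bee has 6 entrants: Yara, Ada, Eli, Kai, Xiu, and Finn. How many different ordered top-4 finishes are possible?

This is an ordered selection of 4 from 6: P(6,4).
That gives 6 × 5 × 4 × 3 = 360.

360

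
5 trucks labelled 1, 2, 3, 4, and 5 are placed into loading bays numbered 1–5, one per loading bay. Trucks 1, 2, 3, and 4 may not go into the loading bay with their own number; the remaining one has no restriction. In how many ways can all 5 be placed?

53

Let Aᵢ (for 1 ≤ i ≤ 4) be the placements that put truck i in its forbidden loading bay. Any j of these fix j positions, leaving (5−j)! ways to fill the rest, and there are C(4,j) ways to pick which j.
By inclusion–exclusion, the number of valid placements is Σ_{j=0}^{4} (−1)^j C(4,j)·(5−j)!.
Computing: 120 − 96 + 36 − 8 + 1 = 53.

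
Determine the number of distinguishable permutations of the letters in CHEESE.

CHEESE has 6 letters with E appearing 3 times.
Dividing 6! = 720 by 3! = 6 for the repeated letters gives 120.

120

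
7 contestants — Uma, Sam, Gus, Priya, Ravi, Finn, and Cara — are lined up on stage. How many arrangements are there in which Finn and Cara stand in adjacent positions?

Glue Finn and Cara into one block (2 internal orders), leaving 6 units to arrange in a row.
That gives 2 × 6! = 2 × 720 = 1440.

1440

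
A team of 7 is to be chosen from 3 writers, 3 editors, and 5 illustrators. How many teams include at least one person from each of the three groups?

314

With no constraint there are C(11,7) = 330 possible selections.
Selections missing a whole group: no writers → C(8,7) = 8; no editors → C(8,7) = 8; no illustrators → C(6,7) = 0.
Add back selections omitting two groups (i.e. drawn from a single group): C(3,7) + C(3,7) + C(5,7) = 0.
By inclusion–exclusion: 330 − 16 + 0 = 314.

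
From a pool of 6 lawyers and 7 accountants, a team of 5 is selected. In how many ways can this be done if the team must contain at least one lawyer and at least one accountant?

1260

Unrestricted: C(13,5) = 1287 ways to pick any 5 of the 13.
Subtract selections that omit an entire group: no lawyers → C(7,5) = 21; no accountants → C(6,5) = 6.
Both groups omitted at once is impossible, so 1287 − 27 = 1260.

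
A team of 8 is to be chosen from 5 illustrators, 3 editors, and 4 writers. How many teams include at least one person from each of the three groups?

Total 8-person selections from all 12: C(12,8) = 495.
Subtract selections that omit an entire group: no illustrators → C(7,8) = 0; no editors → C(9,8) = 9; no writers → C(8,8) = 1.
Add back selections omitting two groups (i.e. drawn from a single group): C(5,8) + C(3,8) + C(4,8) = 0.
By inclusion–exclusion: 495 − 10 + 0 = 485.

485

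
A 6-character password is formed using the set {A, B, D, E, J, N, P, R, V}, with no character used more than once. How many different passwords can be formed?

60480

This is a permutation of 6 out of 9: P(9,6) = 9!/3!.
9 × 8 × 7 × 6 × 5 × 4 = 60480.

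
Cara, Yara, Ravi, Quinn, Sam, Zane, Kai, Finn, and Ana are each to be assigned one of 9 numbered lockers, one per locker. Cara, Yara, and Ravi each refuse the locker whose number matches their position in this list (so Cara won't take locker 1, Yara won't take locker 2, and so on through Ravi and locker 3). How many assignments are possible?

Let Aᵢ (for i ∈ {1, 2, 3}) be the placements that put person i in their forbidden locker. Any j of these fix j positions, leaving (9−j)! ways to fill the rest, and there are C(3,j) ways to pick which j.
By inclusion–exclusion, the number of valid placements is Σ_{j=0}^{3} (−1)^j C(3,j)·(9−j)!.
Computing: 362880 − 120960 + 15120 − 720 = 256320.

256320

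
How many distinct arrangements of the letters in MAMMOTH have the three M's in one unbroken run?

120

Treat the 3 copies of M as a single block. The multiset to arrange is then {MMM, A, H, O, T}, 5 items in all.
All 5 items are distinct, so there are (5)! = 120 arrangements.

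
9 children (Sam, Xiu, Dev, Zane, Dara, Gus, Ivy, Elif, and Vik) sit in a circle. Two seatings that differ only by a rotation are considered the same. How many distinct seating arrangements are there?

Around a circle, 9 distinct people have 9!/9 = (8)! = 40320 rotationally distinct seatings.

40320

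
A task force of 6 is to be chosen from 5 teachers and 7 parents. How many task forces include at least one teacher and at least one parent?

917

Total 6-person selections from all 12: C(12,6) = 924.
Subtract selections that omit an entire group: no teachers → C(7,6) = 7; no parents → C(5,6) = 0.
Both groups omitted at once is impossible, so 924 − 7 = 917.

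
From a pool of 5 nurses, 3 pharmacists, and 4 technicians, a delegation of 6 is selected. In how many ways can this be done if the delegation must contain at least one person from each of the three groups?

Unrestricted: C(12,6) = 924 ways to pick any 6 of the 12.
Subtract selections that omit an entire group: no nurses → C(7,6) = 7; no pharmacists → C(9,6) = 84; no technicians → C(8,6) = 28.
Add back selections omitting two groups (i.e. drawn from a single group): C(5,6) + C(3,6) + C(4,6) = 0.
By inclusion–exclusion: 924 − 119 + 0 = 805.

805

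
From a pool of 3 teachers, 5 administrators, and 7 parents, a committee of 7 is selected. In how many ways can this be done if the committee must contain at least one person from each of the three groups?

5516

Total 7-person selections from all 15: C(15,7) = 6435.
Selections missing a whole group: no teachers → C(12,7) = 792; no administrators → C(10,7) = 120; no parents → C(8,7) = 8.
Add back selections omitting two groups (i.e. drawn from a single group): C(3,7) + C(5,7) + C(7,7) = 1.
By inclusion–exclusion: 6435 − 920 + 1 = 5516.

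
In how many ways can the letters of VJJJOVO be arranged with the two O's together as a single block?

60

Treat the 2 copies of O as a single block. The multiset to arrange is then {OO, J, J, J, V, V}, 6 items in all.
That gives (6)!/(3!·2!) = 60 arrangements.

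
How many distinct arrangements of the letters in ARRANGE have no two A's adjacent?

There are 7!/(2!·2!) = 1260 arrangements of ARRANGE in total.
If the two A's are adjacent, glue them into one block, leaving 6 items to arrange: (6)!/(2!) = 360 ways.
Hence 1260 − 360 = 900.

900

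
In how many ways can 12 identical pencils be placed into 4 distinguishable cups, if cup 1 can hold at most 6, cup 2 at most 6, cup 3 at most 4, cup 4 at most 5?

145

By stars and bars, unrestricted non-negative solutions to x_1+…+x_4 = 12 number C(12+3,3) = 455.
Subtract solutions that violate a single cap (substitute x_i' = x_i − (cap_i+1)): x_1 ≥ 7 gives C(8,3) = 56; x_2 ≥ 7 gives C(8,3) = 56; x_3 ≥ 5 gives C(10,3) = 120; x_4 ≥ 6 gives C(9,3) = 84. Together 316.
Add back pairs where two caps are both exceeded: 0 + 1 + 0 + 1 + 0 + 4 = 6.
By inclusion–exclusion the count is 455 − 316 + 6 = 145.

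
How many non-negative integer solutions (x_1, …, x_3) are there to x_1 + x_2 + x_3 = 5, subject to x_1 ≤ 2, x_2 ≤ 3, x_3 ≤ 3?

9

By stars and bars, unrestricted non-negative solutions to x_1+…+x_3 = 5 number C(5+2,2) = 21.
Subtract solutions that violate a single cap (substitute x_i' = x_i − (cap_i+1)): x_1 ≥ 3 gives C(4,2) = 6; x_2 ≥ 4 gives C(3,2) = 3; x_3 ≥ 4 gives C(3,2) = 3. Together 12.
No two caps can be exceeded simultaneously, so the pair terms are all 0.
By inclusion–exclusion the count is 21 − 12 + 0 = 9.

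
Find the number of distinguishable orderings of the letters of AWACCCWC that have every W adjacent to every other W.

105

Treat the 2 copies of W as a single block. The multiset to arrange is then {WW, A, A, C, C, C, C}, 7 items in all.
That gives (7)!/(4!·2!) = 105 arrangements.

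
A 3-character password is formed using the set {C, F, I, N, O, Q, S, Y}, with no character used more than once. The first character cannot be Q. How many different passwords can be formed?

294

The first character has 8−1 = 7 choices (anything except Q).
The remaining 2 characters are filled from the other 7 symbols without repetition: 7 × 6 = 42.
Total: 7 × 42 = 294.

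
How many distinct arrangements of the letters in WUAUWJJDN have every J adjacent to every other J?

10080

Treat the 2 copies of J as a single block. The multiset to arrange is then {JJ, A, D, N, U, U, W, W}, 8 items in all.
That gives (8)!/(2!·2!) = 10080 arrangements.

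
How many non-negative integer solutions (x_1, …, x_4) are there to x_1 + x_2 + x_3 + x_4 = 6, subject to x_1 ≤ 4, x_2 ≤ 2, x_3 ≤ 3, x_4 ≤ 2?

31

By stars and bars, unrestricted non-negative solutions to x_1+…+x_4 = 6 number C(6+3,3) = 84.
Subtract solutions that violate a single cap (substitute x_i' = x_i − (cap_i+1)): x_1 ≥ 5 gives C(4,3) = 4; x_2 ≥ 3 gives C(6,3) = 20; x_3 ≥ 4 gives C(5,3) = 10; x_4 ≥ 3 gives C(6,3) = 20. Together 54.
Add back pairs where two caps are both exceeded: 0 + 0 + 0 + 0 + 1 + 0 = 1.
By inclusion–exclusion the count is 84 − 54 + 1 = 31.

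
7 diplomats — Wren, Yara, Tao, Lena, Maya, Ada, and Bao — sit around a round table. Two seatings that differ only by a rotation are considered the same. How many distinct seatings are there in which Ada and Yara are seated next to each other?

Glue Ada and Yara into a block (2 internal orders). Seating 6 units around a circle gives (5)! arrangements.
So 2 × (5)! = 2 × 120 = 240.

240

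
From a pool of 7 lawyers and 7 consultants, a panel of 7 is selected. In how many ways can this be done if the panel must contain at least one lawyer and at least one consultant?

Unrestricted: C(14,7) = 3432 ways to pick any 7 of the 14.
Subtract selections that omit an entire group: no lawyers → C(7,7) = 1; no consultants → C(7,7) = 1.
Both groups omitted at once is impossible, so 3432 − 2 = 3430.

3430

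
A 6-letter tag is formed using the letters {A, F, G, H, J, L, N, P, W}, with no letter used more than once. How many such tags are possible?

60480

With no repetition, fill the 6 letters in order: 9 choices, then 8, down to 4.
That product is 9 × 8 × 7 × 6 × 5 × 4 = 60480.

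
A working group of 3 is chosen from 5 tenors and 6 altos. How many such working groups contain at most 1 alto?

Split by how many altos are chosen (0 through 1).
Sum: C(6,0)·C(5,3) + C(6,1)·C(5,2) = 10 + 60 = 70.

70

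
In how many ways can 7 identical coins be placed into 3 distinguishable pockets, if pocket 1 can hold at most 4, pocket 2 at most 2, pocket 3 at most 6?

14

Ignoring the caps, the number of non-negative solutions to x_1+…+x_3 = 7 is C(9,2) = 36.
Subtract solutions that violate a single cap (substitute x_i' = x_i − (cap_i+1)): x_1 ≥ 5 gives C(4,2) = 6; x_2 ≥ 3 gives C(6,2) = 15; x_3 ≥ 7 gives C(2,2) = 1. Together 22.
No two caps can be exceeded simultaneously, so the pair terms are all 0.
By inclusion–exclusion the count is 36 − 22 + 0 = 14.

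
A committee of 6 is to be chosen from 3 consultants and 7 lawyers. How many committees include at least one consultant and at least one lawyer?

203

With no constraint there are C(10,6) = 210 possible selections.
Subtract selections that omit an entire group: no consultants → C(7,6) = 7; no lawyers → C(3,6) = 0.
Both groups omitted at once is impossible, so 210 − 7 = 203.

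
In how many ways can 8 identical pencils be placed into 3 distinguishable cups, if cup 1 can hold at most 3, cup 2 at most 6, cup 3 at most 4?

By stars and bars, unrestricted non-negative solutions to x_1+…+x_3 = 8 number C(8+2,2) = 45.
Subtract solutions that violate a single cap (substitute x_i' = x_i − (cap_i+1)): x_1 ≥ 4 gives C(6,2) = 15; x_2 ≥ 7 gives C(3,2) = 3; x_3 ≥ 5 gives C(5,2) = 10. Together 28.
No two caps can be exceeded simultaneously, so the pair terms are all 0.
By inclusion–exclusion the count is 45 − 28 + 0 = 17.

17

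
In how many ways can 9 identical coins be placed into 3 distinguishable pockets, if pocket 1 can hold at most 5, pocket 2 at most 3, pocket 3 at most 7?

21

Ignoring the caps, the number of non-negative solutions to x_1+…+x_3 = 9 is C(11,2) = 55.
Subtract solutions that violate a single cap (substitute x_i' = x_i − (cap_i+1)): x_1 ≥ 6 gives C(5,2) = 10; x_2 ≥ 4 gives C(7,2) = 21; x_3 ≥ 8 gives C(3,2) = 3. Together 34.
No two caps can be exceeded simultaneously, so the pair terms are all 0.
By inclusion–exclusion the count is 55 − 34 + 0 = 21.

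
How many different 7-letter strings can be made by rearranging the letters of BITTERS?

2520

BITTERS has 7 letters with T appearing twice.
The number of distinct arrangements is 7!/(2!) = 5040/2 = 2520.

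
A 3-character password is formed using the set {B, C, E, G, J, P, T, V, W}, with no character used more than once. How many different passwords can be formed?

With no repetition, fill the 3 characters in order: 9 choices, then 8, down to 7.
9 × 8 × 7 = 504.

504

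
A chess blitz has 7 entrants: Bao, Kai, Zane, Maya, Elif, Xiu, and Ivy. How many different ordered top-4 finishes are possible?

There are 7 choices for 1st place, 6 for 2nd, and so on down to 4 for position 4.
That gives 7 × 6 × 5 × 4 = 840.

840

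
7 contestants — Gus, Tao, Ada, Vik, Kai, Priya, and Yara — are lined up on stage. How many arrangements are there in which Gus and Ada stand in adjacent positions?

1440

Place the 5 others and the Gus-Ada pair as 6 objects in a line; the pair has 2 internal arrangements.
That gives 2 × 6! = 2 × 720 = 1440.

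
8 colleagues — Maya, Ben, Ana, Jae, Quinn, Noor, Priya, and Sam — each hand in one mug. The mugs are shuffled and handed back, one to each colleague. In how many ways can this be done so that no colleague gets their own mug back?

This is the derangement count D_8: permutations of 8 items with no fixed point.
By inclusion–exclusion this is Σ_{j=0}^{8} (−1)^j C(8,j)·(8−j)!.
Computing: 40320 − 40320 + 20160 − 6720 + 1680 − 336 + 56 − 8 + 1 = 14833.

14833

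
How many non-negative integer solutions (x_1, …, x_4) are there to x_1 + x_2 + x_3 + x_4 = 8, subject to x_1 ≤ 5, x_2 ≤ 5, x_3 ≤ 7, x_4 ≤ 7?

143

Without the upper bounds there are C(11,3) = 165 ways to split 8 among 4 variables.
Subtract solutions that violate a single cap (substitute x_i' = x_i − (cap_i+1)): x_1 ≥ 6 gives C(5,3) = 10; x_2 ≥ 6 gives C(5,3) = 10; x_3 ≥ 8 gives C(3,3) = 1; x_4 ≥ 8 gives C(3,3) = 1. Together 22.
No two caps can be exceeded simultaneously, so the pair terms are all 0.
By inclusion–exclusion the count is 165 − 22 + 0 = 143.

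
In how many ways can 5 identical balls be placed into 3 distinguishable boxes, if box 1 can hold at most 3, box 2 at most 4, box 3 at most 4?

By stars and bars, unrestricted non-negative solutions to x_1+…+x_3 = 5 number C(5+2,2) = 21.
Subtract solutions that violate a single cap (substitute x_i' = x_i − (cap_i+1)): x_1 ≥ 4 gives C(3,2) = 3; x_2 ≥ 5 gives C(2,2) = 1; x_3 ≥ 5 gives C(2,2) = 1. Together 5.
No two caps can be exceeded simultaneously, so the pair terms are all 0.
By inclusion–exclusion the count is 21 − 5 + 0 = 16.

16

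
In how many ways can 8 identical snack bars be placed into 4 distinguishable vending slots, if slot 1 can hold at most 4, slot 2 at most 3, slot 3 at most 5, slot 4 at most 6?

By stars and bars, unrestricted non-negative solutions to x_1+…+x_4 = 8 number C(8+3,3) = 165.
Subtract solutions that violate a single cap (substitute x_i' = x_i − (cap_i+1)): x_1 ≥ 5 gives C(6,3) = 20; x_2 ≥ 4 gives C(7,3) = 35; x_3 ≥ 6 gives C(5,3) = 10; x_4 ≥ 7 gives C(4,3) = 4. Together 69.
No two caps can be exceeded simultaneously, so the pair terms are all 0.
By inclusion–exclusion the count is 165 − 69 + 0 = 96.

96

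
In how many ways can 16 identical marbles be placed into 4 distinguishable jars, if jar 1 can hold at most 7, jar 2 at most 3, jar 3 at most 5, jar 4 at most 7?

Ignoring the caps, the number of non-negative solutions to x_1+…+x_4 = 16 is C(19,3) = 969.
Subtract solutions that violate a single cap (substitute x_i' = x_i − (cap_i+1)): x_1 ≥ 8 gives C(11,3) = 165; x_2 ≥ 4 gives C(15,3) = 455; x_3 ≥ 6 gives C(13,3) = 286; x_4 ≥ 8 gives C(11,3) = 165. Together 1071.
Add back pairs where two caps are both exceeded: 35 + 10 + 1 + 84 + 35 + 10 = 175.
By inclusion–exclusion the count is 969 − 1071 + 175 = 73.

73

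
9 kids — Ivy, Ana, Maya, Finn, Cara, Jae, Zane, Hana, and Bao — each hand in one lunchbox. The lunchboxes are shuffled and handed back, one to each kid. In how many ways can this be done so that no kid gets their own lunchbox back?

133496

Let Aᵢ be the assignments in which kid i gets their own lunchbox. We want the size of the complement of A₁∪…∪A_9.
By inclusion–exclusion this is Σ_{j=0}^{9} (−1)^j C(9,j)·(9−j)!.
Computing: 362880 − 362880 + 181440 − 60480 + 15120 − 3024 + 504 − 72 + 9 − 1 = 133496.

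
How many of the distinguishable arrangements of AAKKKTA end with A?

60

With the last slot taken by A, it remains to arrange the other 6 letters (AKKKTA).
Those 6 letters have A appearing twice and K appearing 3 times, giving (6)!/(3!·2!) = 60.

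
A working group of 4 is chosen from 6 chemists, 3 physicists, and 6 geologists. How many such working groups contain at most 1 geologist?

630

Split by how many geologists are chosen (0 through 1).
Sum: C(6,0)·C(9,4) + C(6,1)·C(9,3) = 126 + 504 = 630.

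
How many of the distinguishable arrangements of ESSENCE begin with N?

Fix N in the first position and arrange the remaining 6 letters.
Those 6 letters have E appearing 3 times and S appearing twice, giving (6)!/(3!·2!) = 60.

60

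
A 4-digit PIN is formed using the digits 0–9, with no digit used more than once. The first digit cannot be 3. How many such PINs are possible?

4536

The first digit has 10−1 = 9 choices (anything except 3).
The remaining 3 digits are filled from the other 9 symbols without repetition: 9 × 8 × 7 = 504.
Total: 9 × 504 = 4536.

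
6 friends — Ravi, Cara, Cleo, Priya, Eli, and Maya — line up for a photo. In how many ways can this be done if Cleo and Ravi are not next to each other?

480

There are 6! = 720 arrangements in all. If Cleo and Ravi are adjacent, merging them into one block gives 2·(5)! = 240 arrangements.
So 720 − 240 = 480 arrangements keep them apart.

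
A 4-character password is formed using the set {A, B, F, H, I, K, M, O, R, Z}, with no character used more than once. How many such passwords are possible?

Choose and order 4 of the 10 symbols: the first character has 10 options, the next 9, then 8, 7.
10 × 9 × 8 × 7 = 5040.

5040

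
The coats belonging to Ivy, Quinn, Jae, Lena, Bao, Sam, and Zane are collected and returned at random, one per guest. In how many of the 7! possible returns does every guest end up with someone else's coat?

1854

Count assignments avoiding every fixed point. For any j of the 7 guests fixed to their own coat, the other 7−j can be arranged in (7−j)! ways.
By inclusion–exclusion this is Σ_{j=0}^{7} (−1)^j C(7,j)·(7−j)!.
Computing: 5040 − 5040 + 2520 − 840 + 210 − 42 + 7 − 1 = 1854.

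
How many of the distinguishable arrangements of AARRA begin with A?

With the first slot taken by A, it remains to arrange the other 4 letters (ARRA).
Those 4 letters have A appearing twice and R appearing twice, giving (4)!/(2!·2!) = 6.

6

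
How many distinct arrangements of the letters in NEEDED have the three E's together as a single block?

Treat the 3 copies of E as a single block. The multiset to arrange is then {EEE, D, D, N}, 4 items in all.
That gives (4)!/(2!) = 12 arrangements.

12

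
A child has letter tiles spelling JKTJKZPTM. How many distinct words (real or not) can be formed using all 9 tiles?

45360

Letter multiplicities in JKTJKZPTM: J×2, K×2, M×1, P×1, T×2, Z×1.
Dividing 9! = 362880 by 2!·2!·2! = 8 for the repeated letters gives 45360.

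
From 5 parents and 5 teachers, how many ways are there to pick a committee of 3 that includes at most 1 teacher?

Split by how many teachers are chosen (0 through 1).
Sum: C(5,0)·C(5,3) + C(5,1)·C(5,2) = 10 + 50 = 60.

60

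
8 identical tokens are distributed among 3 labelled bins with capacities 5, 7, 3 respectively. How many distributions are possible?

Without the upper bounds there are C(10,2) = 45 ways to split 8 among 3 bins.
Subtract solutions that violate a single cap (substitute x_i' = x_i − (cap_i+1)): x_1 ≥ 6 gives C(4,2) = 6; x_2 ≥ 8 gives C(2,2) = 1; x_3 ≥ 4 gives C(6,2) = 15. Together 22.
No two caps can be exceeded simultaneously, so the pair terms are all 0.
By inclusion–exclusion the count is 45 − 22 + 0 = 23.

23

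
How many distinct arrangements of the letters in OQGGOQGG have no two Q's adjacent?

315

There are 8!/(4!·2!·2!) = 420 arrangements of OQGGOQGG in total.
If the two Q's are adjacent, glue them into one block, leaving 7 items to arrange: (7)!/(4!·2!) = 105 ways.
Hence 420 − 105 = 315.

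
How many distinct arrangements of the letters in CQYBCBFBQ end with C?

3360

With the last slot taken by C, it remains to arrange the other 8 letters (QYBCBFBQ).
Those 8 letters have B appearing 3 times and Q appearing twice, giving (8)!/(3!·2!) = 3360.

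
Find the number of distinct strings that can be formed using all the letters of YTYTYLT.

140

Letter multiplicities in YTYTYLT: L×1, T×3, Y×3.
So there are 7! / (3!·3!) = 140 distinguishable arrangements.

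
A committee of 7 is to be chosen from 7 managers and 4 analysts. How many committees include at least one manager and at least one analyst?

With no constraint there are C(11,7) = 330 possible selections.
Selections missing a whole group: no managers → C(4,7) = 0; no analysts → C(7,7) = 1.
Both groups omitted at once is impossible, so 330 − 1 = 329.

329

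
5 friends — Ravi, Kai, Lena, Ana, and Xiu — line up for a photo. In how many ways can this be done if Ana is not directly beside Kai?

There are 5! = 120 arrangements in all. If Ana and Kai are adjacent, merging them into one block gives 2·(4)! = 48 arrangements.
Complementary counting: 120 − 48 = 72.

72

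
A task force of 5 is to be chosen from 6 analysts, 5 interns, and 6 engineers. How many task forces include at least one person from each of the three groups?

4485

Total 5-person selections from all 17: C(17,5) = 6188.
Selections missing a whole group: no analysts → C(11,5) = 462; no interns → C(12,5) = 792; no engineers → C(11,5) = 462.
Add back selections omitting two groups (i.e. drawn from a single group): C(6,5) + C(5,5) + C(6,5) = 13.
By inclusion–exclusion: 6188 − 1716 + 13 = 4485.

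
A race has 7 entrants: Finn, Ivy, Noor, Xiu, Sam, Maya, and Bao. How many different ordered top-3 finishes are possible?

210

This is an ordered selection of 3 from 7: P(7,3).
That gives 7 × 6 × 5 = 210.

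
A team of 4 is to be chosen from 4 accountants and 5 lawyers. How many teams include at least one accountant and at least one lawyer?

Unrestricted: C(9,4) = 126 ways to pick any 4 of the 9.
Selections missing a whole group: no accountants → C(5,4) = 5; no lawyers → C(4,4) = 1.
Both groups omitted at once is impossible, so 126 − 6 = 120.

120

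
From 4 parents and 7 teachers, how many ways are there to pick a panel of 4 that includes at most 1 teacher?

Split by how many teachers are chosen (0 through 1).
Sum: C(7,0)·C(4,4) + C(7,1)·C(4,3) = 1 + 28 = 29.

29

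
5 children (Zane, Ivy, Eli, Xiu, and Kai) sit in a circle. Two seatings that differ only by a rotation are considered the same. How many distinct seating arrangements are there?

Around a circle, 5 distinct people have 5!/5 = (4)! = 24 rotationally distinct seatings.

24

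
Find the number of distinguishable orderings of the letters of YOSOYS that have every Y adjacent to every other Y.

30

Treat the 2 copies of Y as a single block. The multiset to arrange is then {YY, O, O, S, S}, 5 items in all.
That gives (5)!/(2!·2!) = 30 arrangements.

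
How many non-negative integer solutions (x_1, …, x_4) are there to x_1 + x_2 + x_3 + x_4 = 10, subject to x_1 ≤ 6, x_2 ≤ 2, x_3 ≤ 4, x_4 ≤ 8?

By stars and bars, unrestricted non-negative solutions to x_1+…+x_4 = 10 number C(10+3,3) = 286.
Subtract solutions that violate a single cap (substitute x_i' = x_i − (cap_i+1)): x_1 ≥ 7 gives C(6,3) = 20; x_2 ≥ 3 gives C(10,3) = 120; x_3 ≥ 5 gives C(8,3) = 56; x_4 ≥ 9 gives C(4,3) = 4. Together 200.
Add back pairs where two caps are both exceeded: 1 + 0 + 0 + 10 + 0 + 0 = 11.
By inclusion–exclusion the count is 286 − 200 + 11 = 97.

97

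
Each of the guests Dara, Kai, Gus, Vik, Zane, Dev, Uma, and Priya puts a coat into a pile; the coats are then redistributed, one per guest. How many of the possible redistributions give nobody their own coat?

14833

Count assignments avoiding every fixed point. For any j of the 8 guests fixed to their own coat, the other 8−j can be arranged in (8−j)! ways.
By inclusion–exclusion this is Σ_{j=0}^{8} (−1)^j C(8,j)·(8−j)!.
Computing: 40320 − 40320 + 20160 − 6720 + 1680 − 336 + 56 − 8 + 1 = 14833.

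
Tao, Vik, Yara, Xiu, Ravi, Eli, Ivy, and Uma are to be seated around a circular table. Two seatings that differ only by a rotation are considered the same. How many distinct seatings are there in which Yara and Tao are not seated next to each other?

3600

All circular seatings of 8 people number (7)! = 5040.
Seatings with Yara beside Tao: treat them as a block with 2 internal orders, giving 2 × (6)! = 1440.
Subtracting, 5040 − 1440 = 3600.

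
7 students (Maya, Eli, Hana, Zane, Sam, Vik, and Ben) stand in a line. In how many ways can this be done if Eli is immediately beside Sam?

Glue Eli and Sam into one block (2 internal orders), leaving 6 units to arrange in a row.
So the count is 2·(6)! = 1440.

1440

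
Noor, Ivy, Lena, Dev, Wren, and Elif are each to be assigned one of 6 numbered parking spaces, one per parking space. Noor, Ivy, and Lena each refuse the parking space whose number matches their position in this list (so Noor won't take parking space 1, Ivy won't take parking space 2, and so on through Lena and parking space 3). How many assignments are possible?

Let Aᵢ (for i ∈ {1, 2, 3}) be the placements that put person i in their forbidden parking space. Any j of these fix j positions, leaving (6−j)! ways to fill the rest, and there are C(3,j) ways to pick which j.
By inclusion–exclusion, the number of valid placements is Σ_{j=0}^{3} (−1)^j C(3,j)·(6−j)!.
Computing: 720 − 360 + 72 − 6 = 426.

426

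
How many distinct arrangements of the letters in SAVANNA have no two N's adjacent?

There are 7!/(3!·2!) = 420 arrangements of SAVANNA in total.
Arrangements with the N's together: treat NN as one letter, giving (6)!/(3!) = 120.
Subtracting, 420 − 120 = 300 arrangements keep the N's apart.

300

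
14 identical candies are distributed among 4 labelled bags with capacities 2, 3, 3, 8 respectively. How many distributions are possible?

10

Without the upper bounds there are C(17,3) = 680 ways to split 14 among 4 bags.
Subtract solutions that violate a single cap (substitute x_i' = x_i − (cap_i+1)): x_1 ≥ 3 gives C(14,3) = 364; x_2 ≥ 4 gives C(13,3) = 286; x_3 ≥ 4 gives C(13,3) = 286; x_4 ≥ 9 gives C(8,3) = 56. Together 992.
Add back pairs where two caps are both exceeded: 120 + 120 + 10 + 84 + 4 + 4 = 342.
Subtract triples: 20 + 0 + 0 + 0 = 20.
By inclusion–exclusion the count is 680 − 992 + 342 − 20 = 10.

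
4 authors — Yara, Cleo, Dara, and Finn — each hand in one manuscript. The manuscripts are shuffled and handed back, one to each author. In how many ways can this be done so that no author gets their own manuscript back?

Count assignments avoiding every fixed point. For any j of the 4 authors fixed to their own manuscript, the other 4−j can be arranged in (4−j)! ways.
By inclusion–exclusion this is Σ_{j=0}^{4} (−1)^j C(4,j)·(4−j)!.
Computing: 24 − 24 + 12 − 4 + 1 = 9.

9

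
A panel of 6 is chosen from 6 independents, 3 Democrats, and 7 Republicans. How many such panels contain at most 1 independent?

Split by how many independents are chosen (0 through 1).
Sum: C(6,0)·C(10,6) + C(6,1)·C(10,5) = 210 + 1512 = 1722.

1722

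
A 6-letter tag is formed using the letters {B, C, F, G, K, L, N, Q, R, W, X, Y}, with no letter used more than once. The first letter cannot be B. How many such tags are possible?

609840

The first letter has 12−1 = 11 choices (anything except B).
The remaining 5 letters are filled from the other 11 symbols without repetition: 11 × 10 × 9 × 8 × 7 = 55440.
Total: 11 × 55440 = 609840.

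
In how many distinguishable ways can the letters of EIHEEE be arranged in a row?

EIHEEE has 6 letters with E appearing 4 times.
So there are 6! / (4!) = 30 distinguishable arrangements.

30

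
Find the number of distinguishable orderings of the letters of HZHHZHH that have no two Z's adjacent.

15

There are 7!/(5!·2!) = 21 arrangements of HZHHZHH in total.
If the two Z's are adjacent, glue them into one block, leaving 6 items to arrange: (6)!/(5!) = 6 ways.
Subtracting, 21 − 6 = 15 arrangements keep the Z's apart.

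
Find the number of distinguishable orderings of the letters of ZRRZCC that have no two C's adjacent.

60

Total arrangements of ZRRZCC: 6!/(2!·2!·2!) = 90.
If the two C's are adjacent, glue them into one block, leaving 5 items to arrange: (5)!/(2!·2!) = 30 ways.
Subtracting, 90 − 30 = 60 arrangements keep the C's apart.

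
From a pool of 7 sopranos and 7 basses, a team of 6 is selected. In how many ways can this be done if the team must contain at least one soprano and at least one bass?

With no constraint there are C(14,6) = 3003 possible selections.
Selections missing a whole group: no sopranos → C(7,6) = 7; no basses → C(7,6) = 7.
Both groups omitted at once is impossible, so 3003 − 14 = 2989.

2989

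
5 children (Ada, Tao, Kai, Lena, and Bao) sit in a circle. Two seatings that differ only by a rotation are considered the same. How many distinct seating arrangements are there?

Around a circle, 5 distinct people have 5!/5 = (4)! = 24 rotationally distinct seatings.

24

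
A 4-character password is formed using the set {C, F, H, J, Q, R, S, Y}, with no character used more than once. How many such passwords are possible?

1680

Choose and order 4 of the 8 symbols: the first character has 8 options, the next 7, then 6, 5.
8 × 7 × 6 × 5 = 1680.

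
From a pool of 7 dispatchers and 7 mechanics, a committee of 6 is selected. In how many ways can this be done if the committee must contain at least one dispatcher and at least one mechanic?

2989

With no constraint there are C(14,6) = 3003 possible selections.
Selections missing a whole group: no dispatchers → C(7,6) = 7; no mechanics → C(7,6) = 7.
Both groups omitted at once is impossible, so 3003 − 14 = 2989.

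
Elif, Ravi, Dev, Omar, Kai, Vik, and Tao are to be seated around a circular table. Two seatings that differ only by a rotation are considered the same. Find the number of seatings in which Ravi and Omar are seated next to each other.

240

Glue Ravi and Omar into a block (2 internal orders). Seating 6 units around a circle gives (5)! arrangements.
So 2 × (5)! = 2 × 120 = 240.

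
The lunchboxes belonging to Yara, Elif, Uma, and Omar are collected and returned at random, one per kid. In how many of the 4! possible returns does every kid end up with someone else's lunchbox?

Let Aᵢ be the assignments in which kid i gets their own lunchbox. We want the size of the complement of A₁∪…∪A_4.
By inclusion–exclusion this is Σ_{j=0}^{4} (−1)^j C(4,j)·(4−j)!.
Computing: 24 − 24 + 12 − 4 + 1 = 9.

9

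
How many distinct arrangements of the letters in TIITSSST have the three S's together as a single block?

60

Treat the 3 copies of S as a single block. The multiset to arrange is then {SSS, I, I, T, T, T}, 6 items in all.
That gives (6)!/(3!·2!) = 60 arrangements.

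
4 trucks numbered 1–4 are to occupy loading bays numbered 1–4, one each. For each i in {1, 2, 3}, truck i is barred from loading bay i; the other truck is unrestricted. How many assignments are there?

11

Let Aᵢ (for i ∈ {1, 2, 3}) be the placements that put truck i in its forbidden loading bay. Any j of these fix j positions, leaving (4−j)! ways to fill the rest, and there are C(3,j) ways to pick which j.
By inclusion–exclusion, the number of valid placements is Σ_{j=0}^{3} (−1)^j C(3,j)·(4−j)!.
Computing: 24 − 18 + 6 − 1 = 11.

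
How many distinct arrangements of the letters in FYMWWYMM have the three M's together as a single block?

Treat the 3 copies of M as a single block. The multiset to arrange is then {MMM, F, W, W, Y, Y}, 6 items in all.
That gives (6)!/(2!·2!) = 180 arrangements.

180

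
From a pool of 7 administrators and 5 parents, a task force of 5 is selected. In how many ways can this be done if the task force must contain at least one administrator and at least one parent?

Total 5-person selections from all 12: C(12,5) = 792.
Subtract selections that omit an entire group: no administrators → C(5,5) = 1; no parents → C(7,5) = 21.
Both groups omitted at once is impossible, so 792 − 22 = 770.

770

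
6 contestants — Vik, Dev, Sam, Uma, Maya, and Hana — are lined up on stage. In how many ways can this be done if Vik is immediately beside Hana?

Treat {Vik, Hana} as a single unit. There are 5 units to order, and the pair itself can be ordered 2 ways.
That gives 2 × 5! = 2 × 120 = 240.

240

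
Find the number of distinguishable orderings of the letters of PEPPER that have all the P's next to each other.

12

Treat the 3 copies of P as a single block. The multiset to arrange is then {PPP, E, E, R}, 4 items in all.
That gives (4)!/(2!) = 12 arrangements.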